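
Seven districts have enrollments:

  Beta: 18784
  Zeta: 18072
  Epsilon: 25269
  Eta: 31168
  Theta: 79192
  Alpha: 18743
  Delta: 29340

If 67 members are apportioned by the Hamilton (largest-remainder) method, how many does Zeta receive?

Total 220568; standard divisor 220568/67 ≈ 3292.06.
Standard quotas: Beta 5.7059, Zeta 5.4896, Epsilon 7.6757, Eta 9.4676, Theta 24.0555, Alpha 5.6934, Delta 8.9124.
Lower quotas: Beta 5, Zeta 5, Epsilon 7, Eta 9, Theta 24, Alpha 5, Delta 8 (sum 63, leaving 4 seats).
Remainders in descending order: Delta 0.9124, Beta 0.7059, Alpha 0.6934, Epsilon 0.6757, Zeta 0.4896, Eta 0.4676, Theta 0.0555.
The surplus seats go to Delta, Beta, Alpha, Epsilon.
Zeta receives 5.

5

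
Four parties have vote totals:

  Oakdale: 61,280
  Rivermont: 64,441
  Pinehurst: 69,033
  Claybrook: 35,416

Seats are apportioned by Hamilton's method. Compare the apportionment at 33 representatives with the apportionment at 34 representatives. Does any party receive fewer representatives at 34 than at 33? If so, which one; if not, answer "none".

none

At 33 seats: Oakdale 9, Rivermont 9, Pinehurst 10, Claybrook 5.
At 34 seats: Oakdale 9, Rivermont 10, Pinehurst 10, Claybrook 5.
No party's allocation decreased.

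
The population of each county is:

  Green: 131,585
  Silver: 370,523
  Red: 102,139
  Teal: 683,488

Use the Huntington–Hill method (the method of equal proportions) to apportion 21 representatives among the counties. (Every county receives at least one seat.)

Green 2; Silver 6; Red 2; Teal 11

With divisor 62329: modified quotas Green 2.111, Silver 5.945, Red 1.639, Teal 10.966.
Geometric-mean thresholds: Green √(2·3)=2.449, Silver √(5·6)=5.477, Red √(1·2)=1.414, Teal √(10·11)=10.488.
Each quota rounded against its threshold gives Green 2, Silver 6, Red 2, Teal 11 (total 21).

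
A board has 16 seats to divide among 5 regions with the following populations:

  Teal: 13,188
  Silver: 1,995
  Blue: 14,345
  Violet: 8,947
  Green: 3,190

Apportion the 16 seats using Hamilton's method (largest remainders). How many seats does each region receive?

Teal: 5, Silver: 1, Blue: 6, Violet: 3, Green: 1

Total 41665; standard divisor 41665/16 ≈ 2604.062.
Standard quotas: Teal 5.0644, Silver 0.7661, Blue 5.5087, Violet 3.4358, Green 1.2250.
Lower quotas: Teal 5, Silver 0, Blue 5, Violet 3, Green 1 (sum 14, leaving 2 seats).
Remainders in descending order: Silver 0.7661, Blue 0.5087, Violet 0.4358, Green 0.2250, Teal 0.0644.
Largest remainders: Silver, Blue receive the extra seats.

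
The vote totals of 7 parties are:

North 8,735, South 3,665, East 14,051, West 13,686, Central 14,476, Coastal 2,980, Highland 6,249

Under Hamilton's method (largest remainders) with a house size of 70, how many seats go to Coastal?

3

Standard divisor: 63842 ÷ 70 ≈ 912.029.
Standard quotas: North 9.5776, South 4.0185, East 15.4063, West 15.0061, Central 15.8723, Coastal 3.2674, Highland 6.8518.
Lower quotas: North 9, South 4, East 15, West 15, Central 15, Coastal 3, Highland 6 (sum 67, leaving 3 seats).
Remainders in descending order: Central 0.8723, Highland 0.8518, North 0.5776, East 0.4063, Coastal 0.2674, South 0.0185, West 0.0061.
The surplus seats go to Central, Highland, North.
Coastal receives 3.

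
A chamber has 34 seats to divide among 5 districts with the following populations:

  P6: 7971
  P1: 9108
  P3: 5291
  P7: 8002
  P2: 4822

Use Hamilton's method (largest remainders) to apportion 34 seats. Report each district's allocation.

Standard divisor: 35194 ÷ 34 ≈ 1035.118.
Standard quotas: P6 7.7006, P1 8.7990, P3 5.1115, P7 7.7305, P2 4.6584.
Lower quotas: P6 7, P1 8, P3 5, P7 7, P2 4 (sum 31, leaving 3 seats).
Remainders in descending order: P1 0.7990, P7 0.7305, P6 0.7006, P2 0.6584, P3 0.1115.
The surplus seats go to P1, P7, P6.

P6=8; P1=9; P3=5; P7=8; P2=4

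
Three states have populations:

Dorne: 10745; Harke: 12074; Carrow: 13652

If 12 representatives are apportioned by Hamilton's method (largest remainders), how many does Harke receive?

The standard divisor is 36471/12 ≈ 3039.25.
Standard quotas: Dorne 3.5354, Harke 3.9727, Carrow 4.4919.
Lower quotas: Dorne 3, Harke 3, Carrow 4 (sum 10, leaving 2 seats).
Remainders in descending order: Harke 0.9727, Dorne 0.5354, Carrow 0.4919.
The surplus seats go to Harke, Dorne.
Harke receives 4.

4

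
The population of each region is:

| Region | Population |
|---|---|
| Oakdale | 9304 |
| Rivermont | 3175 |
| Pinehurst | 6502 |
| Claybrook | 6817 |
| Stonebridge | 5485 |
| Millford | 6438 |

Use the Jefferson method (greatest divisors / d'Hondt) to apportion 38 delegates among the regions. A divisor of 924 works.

With modified divisor 924: modified quotas Oakdale 10.069, Rivermont 3.436, Pinehurst 7.037, Claybrook 7.378, Stonebridge 5.936, Millford 6.968.
Rounding down: Oakdale 10, Rivermont 3, Pinehurst 7, Claybrook 7, Stonebridge 5, Millford 6 (total 38).

Oakdale: 10; Rivermont: 3; Pinehurst: 7; Claybrook: 7; Stonebridge: 5; Millford: 6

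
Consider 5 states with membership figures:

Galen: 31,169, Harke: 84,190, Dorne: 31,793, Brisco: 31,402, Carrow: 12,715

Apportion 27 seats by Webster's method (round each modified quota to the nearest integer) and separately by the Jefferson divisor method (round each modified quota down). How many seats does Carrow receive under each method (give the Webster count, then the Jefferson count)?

Webster: Galen 4, Harke 12, Dorne 5, Brisco 4, Carrow 2.
Jefferson: Galen 4, Harke 13, Dorne 5, Brisco 4, Carrow 1.
Carrow gets 2 under Webster and 1 under Jefferson.

2 and 1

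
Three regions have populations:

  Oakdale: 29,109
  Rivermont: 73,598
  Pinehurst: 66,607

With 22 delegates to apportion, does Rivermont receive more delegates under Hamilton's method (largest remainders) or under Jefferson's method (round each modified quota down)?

Jefferson

Hamilton: Oakdale 4, Rivermont 9, Pinehurst 9.
Jefferson: Oakdale 3, Rivermont 10, Pinehurst 9.
Rivermont gets 9 under Hamilton and 10 under Jefferson.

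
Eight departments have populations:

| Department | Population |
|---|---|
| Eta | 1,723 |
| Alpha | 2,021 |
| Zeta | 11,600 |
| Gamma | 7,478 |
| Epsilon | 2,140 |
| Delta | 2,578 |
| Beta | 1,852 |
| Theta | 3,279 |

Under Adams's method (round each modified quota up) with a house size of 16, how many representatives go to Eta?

1

Standard divisor 32671/16 ≈ 2041.938; standard quotas: Eta 0.844, Alpha 0.990, Zeta 5.681, Gamma 3.662, Epsilon 1.048, Delta 1.263, Beta 0.907, Theta 1.606.
Rounding up gives 1, 1, 6, 4, 2, 2, 1, 2 = 19 seats, so the divisor must be adjusted.
With modified divisor 2518.27: modified quotas Eta 0.684, Alpha 0.803, Zeta 4.606, Gamma 2.969, Epsilon 0.850, Delta 1.024, Beta 0.735, Theta 1.302.
Rounding up: Eta 1, Alpha 1, Zeta 5, Gamma 3, Epsilon 1, Delta 2, Beta 1, Theta 2 (total 16).
Eta receives 1.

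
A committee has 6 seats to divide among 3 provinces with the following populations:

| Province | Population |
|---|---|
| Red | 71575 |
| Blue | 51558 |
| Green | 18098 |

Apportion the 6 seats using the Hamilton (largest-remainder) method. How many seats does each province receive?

Total 141231; standard divisor 141231/6 ≈ 23538.5.
Standard quotas: Red 3.0408, Blue 2.1904, Green 0.7689.
Lower quotas: Red 3, Blue 2, Green 0 (sum 5, leaving 1 seat).
Remainders in descending order: Green 0.7689, Blue 0.1904, Red 0.0408.
Largest remainder: Green receives the extra seat.

Red: 3, Blue: 2, Green: 1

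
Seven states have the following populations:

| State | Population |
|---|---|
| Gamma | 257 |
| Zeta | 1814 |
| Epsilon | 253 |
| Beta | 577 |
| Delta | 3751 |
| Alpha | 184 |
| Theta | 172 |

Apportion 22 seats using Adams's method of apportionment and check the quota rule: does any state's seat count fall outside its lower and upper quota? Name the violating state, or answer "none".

Standard quotas: Gamma 0.807, Zeta 5.695, Epsilon 0.794, Beta 1.811, Delta 11.775, Alpha 0.578, Theta 0.540.
Adams allocation: Gamma 1, Zeta 5, Epsilon 1, Beta 2, Delta 11, Alpha 1, Theta 1.
Every allocation lies between the lower and upper quota.

none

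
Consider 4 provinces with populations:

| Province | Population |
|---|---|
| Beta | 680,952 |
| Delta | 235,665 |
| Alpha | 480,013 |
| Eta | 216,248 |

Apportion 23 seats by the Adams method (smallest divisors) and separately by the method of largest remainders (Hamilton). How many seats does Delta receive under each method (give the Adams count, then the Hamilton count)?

Adams: Beta 9, Delta 4, Alpha 7, Eta 3.
Hamilton: Beta 10, Delta 3, Alpha 7, Eta 3.
Delta gets 4 under Adams and 3 under Hamilton.

4 and 3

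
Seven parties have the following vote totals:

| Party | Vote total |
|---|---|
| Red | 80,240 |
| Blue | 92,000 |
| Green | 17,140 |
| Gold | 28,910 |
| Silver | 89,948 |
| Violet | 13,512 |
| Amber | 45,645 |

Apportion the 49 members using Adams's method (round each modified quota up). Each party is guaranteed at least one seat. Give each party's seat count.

Red=10, Blue=12, Green=3, Gold=4, Silver=12, Violet=2, Amber=6

Standard divisor 367395/49 ≈ 7497.857; standard quotas: Red 10.702, Blue 12.270, Green 2.286, Gold 3.856, Silver 11.996, Violet 1.802, Amber 6.088.
Rounding up gives 11, 13, 3, 4, 12, 2, 7 = 52 seats, so the divisor must be adjusted.
With modified divisor 8100: modified quotas Red 9.906, Blue 11.358, Green 2.116, Gold 3.569, Silver 11.105, Violet 1.668, Amber 5.635.
Rounding up: Red 10, Blue 12, Green 3, Gold 4, Silver 12, Violet 2, Amber 6 (total 49).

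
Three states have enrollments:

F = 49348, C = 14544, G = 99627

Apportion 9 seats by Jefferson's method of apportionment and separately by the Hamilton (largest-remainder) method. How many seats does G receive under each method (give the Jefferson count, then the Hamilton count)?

6 and 5

Jefferson: F 3, C 0, G 6.
Hamilton: F 3, C 1, G 5.
G gets 6 under Jefferson and 5 under Hamilton.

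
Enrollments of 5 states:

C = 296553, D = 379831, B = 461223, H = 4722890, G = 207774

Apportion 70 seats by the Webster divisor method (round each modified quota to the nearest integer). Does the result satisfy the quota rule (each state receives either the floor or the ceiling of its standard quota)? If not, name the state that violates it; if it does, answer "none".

H

Standard quotas: C 3.421, D 4.382, B 5.320, H 54.480, G 2.397.
Webster allocation: C 3, D 4, B 5, H 56, G 2.
H has quota 54.480 (lower 54, upper 55) but receives 56 — outside the quota interval.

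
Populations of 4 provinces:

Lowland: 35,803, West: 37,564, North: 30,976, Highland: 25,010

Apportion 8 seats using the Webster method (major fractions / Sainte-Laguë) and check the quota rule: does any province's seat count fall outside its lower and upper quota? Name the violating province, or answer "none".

Standard quotas: Lowland 2.214, West 2.323, North 1.916, Highland 1.547.
Webster allocation: Lowland 2, West 2, North 2, Highland 2.
Every allocation lies between the lower and upper quota.

none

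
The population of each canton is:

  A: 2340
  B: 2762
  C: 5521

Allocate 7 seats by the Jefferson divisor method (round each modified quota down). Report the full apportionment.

Standard divisor 10623/7 ≈ 1517.571; standard quotas: A 1.542, B 1.820, C 3.638.
Rounding down gives 1, 1, 3 = 5 seats, so the divisor must be adjusted.
With modified divisor 1300: modified quotas A 1.800, B 2.125, C 4.247.
Rounding down: A 1, B 2, C 4 (total 7).

A=1; B=2; C=4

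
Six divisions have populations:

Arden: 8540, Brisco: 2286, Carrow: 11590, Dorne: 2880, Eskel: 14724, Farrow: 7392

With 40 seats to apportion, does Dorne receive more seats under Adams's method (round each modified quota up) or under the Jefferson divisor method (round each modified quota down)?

Adams

Adams: Arden 7, Brisco 2, Carrow 10, Dorne 3, Eskel 12, Farrow 6.
Jefferson: Arden 7, Brisco 2, Carrow 10, Dorne 2, Eskel 13, Farrow 6.
Dorne gets 3 under Adams and 2 under Jefferson.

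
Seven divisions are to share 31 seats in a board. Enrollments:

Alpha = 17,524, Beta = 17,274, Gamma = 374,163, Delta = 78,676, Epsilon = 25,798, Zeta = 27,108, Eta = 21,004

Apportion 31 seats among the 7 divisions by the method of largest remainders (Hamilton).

Standard divisor: 561547 ÷ 31 ≈ 18114.419.
Standard quotas: Alpha 0.9674, Beta 0.9536, Gamma 20.6555, Delta 4.3433, Epsilon 1.4242, Zeta 1.4965, Eta 1.1595.
Lower quotas: Alpha 0, Beta 0, Gamma 20, Delta 4, Epsilon 1, Zeta 1, Eta 1 (sum 27, leaving 4 seats).
Remainders in descending order: Alpha 0.9674, Beta 0.9536, Gamma 0.6555, Zeta 0.4965, Epsilon 0.4242, Delta 0.3433, Eta 0.1595.
Largest remainders: Alpha, Beta, Gamma, Zeta receive the extra seats.

Alpha 1, Beta 1, Gamma 21, Delta 4, Epsilon 1, Zeta 2, Eta 1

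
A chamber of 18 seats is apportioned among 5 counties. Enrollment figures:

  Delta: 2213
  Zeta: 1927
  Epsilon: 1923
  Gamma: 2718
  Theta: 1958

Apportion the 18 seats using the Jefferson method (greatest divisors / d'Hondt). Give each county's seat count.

Standard divisor 10739/18 ≈ 596.611; standard quotas: Delta 3.709, Zeta 3.230, Epsilon 3.223, Gamma 4.556, Theta 3.282.
Rounding down gives 3, 3, 3, 4, 3 = 16 seats, so the divisor must be adjusted.
With modified divisor 500: modified quotas Delta 4.426, Zeta 3.854, Epsilon 3.846, Gamma 5.436, Theta 3.916.
Rounding down: Delta 4, Zeta 3, Epsilon 3, Gamma 5, Theta 3 (total 18).

Delta 4; Zeta 3; Epsilon 3; Gamma 5; Theta 3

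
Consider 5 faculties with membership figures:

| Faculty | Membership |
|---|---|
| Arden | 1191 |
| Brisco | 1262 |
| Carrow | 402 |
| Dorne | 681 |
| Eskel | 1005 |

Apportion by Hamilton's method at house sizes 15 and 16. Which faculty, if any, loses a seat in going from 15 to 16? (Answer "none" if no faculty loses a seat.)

At 15 seats: Arden 4, Brisco 4, Carrow 2, Dorne 2, Eskel 3.
At 16 seats: Arden 4, Brisco 5, Carrow 1, Dorne 2, Eskel 4.
Carrow drops from 2 to 1.

Carrow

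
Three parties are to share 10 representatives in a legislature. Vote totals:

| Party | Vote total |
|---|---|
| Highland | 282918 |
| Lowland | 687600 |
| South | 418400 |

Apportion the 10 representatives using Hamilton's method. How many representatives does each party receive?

The standard divisor is 1388918/10 ≈ 138891.8.
Standard quotas: Highland 2.0370, Lowland 4.9506, South 3.0124.
Lower quotas: Highland 2, Lowland 4, South 3 (sum 9, leaving 1 seat).
Remainders in descending order: Lowland 0.9506, Highland 0.0370, South 0.0124.
Largest remainder: Lowland receives the extra seat.

Highland 2, Lowland 5, South 3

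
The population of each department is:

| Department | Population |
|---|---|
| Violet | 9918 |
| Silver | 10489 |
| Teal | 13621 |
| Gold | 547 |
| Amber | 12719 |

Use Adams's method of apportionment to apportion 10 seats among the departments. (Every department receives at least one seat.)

Violet 2, Silver 2, Teal 3, Gold 1, Amber 2

Standard divisor 47294/10 ≈ 4729.4; standard quotas: Violet 2.097, Silver 2.218, Teal 2.880, Gold 0.116, Amber 2.689.
Rounding up gives 3, 3, 3, 1, 3 = 13 seats, so the divisor must be adjusted.
With modified divisor 6600: modified quotas Violet 1.503, Silver 1.589, Teal 2.064, Gold 0.083, Amber 1.927.
Rounding up: Violet 2, Silver 2, Teal 3, Gold 1, Amber 2 (total 10).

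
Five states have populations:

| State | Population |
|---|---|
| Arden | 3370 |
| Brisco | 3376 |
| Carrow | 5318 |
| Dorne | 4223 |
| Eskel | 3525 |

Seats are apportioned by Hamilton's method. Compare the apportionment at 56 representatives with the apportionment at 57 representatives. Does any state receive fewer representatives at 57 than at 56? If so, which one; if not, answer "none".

At 56 seats: Arden 9, Brisco 10, Carrow 15, Dorne 12, Eskel 10.
At 57 seats: Arden 10, Brisco 10, Carrow 15, Dorne 12, Eskel 10.
No state's allocation decreased.

none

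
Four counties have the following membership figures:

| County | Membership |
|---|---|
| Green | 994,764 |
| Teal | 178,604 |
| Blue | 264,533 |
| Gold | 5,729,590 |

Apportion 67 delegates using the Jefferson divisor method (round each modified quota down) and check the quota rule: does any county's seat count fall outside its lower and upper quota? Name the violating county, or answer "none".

Gold

Standard quotas: Green 9.299, Teal 1.670, Blue 2.473, Gold 53.559.
Jefferson allocation: Green 9, Teal 1, Blue 2, Gold 55.
Gold has quota 53.559 (lower 53, upper 54) but receives 55 — outside the quota interval.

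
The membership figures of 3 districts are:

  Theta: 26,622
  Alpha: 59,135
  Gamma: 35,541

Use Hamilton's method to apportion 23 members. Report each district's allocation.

Total 121298; standard divisor 121298/23 ≈ 5273.826.
Standard quotas: Theta 5.0479, Alpha 11.2129, Gamma 6.7391.
Lower quotas: Theta 5, Alpha 11, Gamma 6 (sum 22, leaving 1 seat).
Remainders in descending order: Gamma 0.7391, Alpha 0.2129, Theta 0.0479.
The surplus seat goes to Gamma.

Theta 5, Alpha 11, Gamma 7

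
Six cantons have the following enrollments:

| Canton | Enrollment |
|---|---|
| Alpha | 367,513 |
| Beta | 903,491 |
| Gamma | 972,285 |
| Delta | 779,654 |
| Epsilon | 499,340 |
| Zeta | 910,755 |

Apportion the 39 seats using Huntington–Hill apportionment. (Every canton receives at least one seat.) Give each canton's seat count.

With divisor 113120: modified quotas Alpha 3.249, Beta 7.987, Gamma 8.595, Delta 6.892, Epsilon 4.414, Zeta 8.051.
Geometric-mean thresholds: Alpha √(3·4)=3.464, Beta √(7·8)=7.483, Gamma √(8·9)=8.485, Delta √(6·7)=6.481, Epsilon √(4·5)=4.472, Zeta √(8·9)=8.485.
Each quota rounded against its threshold gives Alpha 3, Beta 8, Gamma 9, Delta 7, Epsilon 4, Zeta 8 (total 39).

Alpha=3, Beta=8, Gamma=9, Delta=7, Epsilon=4, Zeta=8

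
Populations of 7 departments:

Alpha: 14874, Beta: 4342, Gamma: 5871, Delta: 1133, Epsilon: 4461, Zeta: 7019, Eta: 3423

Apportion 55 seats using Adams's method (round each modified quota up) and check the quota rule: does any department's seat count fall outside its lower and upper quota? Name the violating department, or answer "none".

none

Standard quotas: Alpha 19.893, Beta 5.807, Gamma 7.852, Delta 1.515, Epsilon 5.966, Zeta 9.388, Eta 4.578.
Adams allocation: Alpha 19, Beta 6, Gamma 8, Delta 2, Epsilon 6, Zeta 9, Eta 5.
Every allocation lies between the lower and upper quota.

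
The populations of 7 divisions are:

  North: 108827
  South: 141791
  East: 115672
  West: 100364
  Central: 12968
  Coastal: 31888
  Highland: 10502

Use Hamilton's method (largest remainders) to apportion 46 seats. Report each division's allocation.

The standard divisor is 522012/46 ≈ 11348.087.
Standard quotas: North 9.5899, South 12.4947, East 10.1931, West 8.8441, Central 1.1427, Coastal 2.8100, Highland 0.9254.
Lower quotas: North 9, South 12, East 10, West 8, Central 1, Coastal 2, Highland 0 (sum 42, leaving 4 seats).
Remainders in descending order: Highland 0.9254, West 0.8441, Coastal 0.8100, North 0.5899, South 0.4947, East 0.1931, Central 0.1427.
Largest remainders: Highland, West, Coastal, North receive the extra seats.

North 10, South 12, East 10, West 9, Central 1, Coastal 3, Highland 1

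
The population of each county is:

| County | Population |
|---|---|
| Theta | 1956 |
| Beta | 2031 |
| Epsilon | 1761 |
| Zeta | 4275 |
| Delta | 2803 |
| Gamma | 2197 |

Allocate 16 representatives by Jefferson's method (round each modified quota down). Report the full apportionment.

Theta: 2, Beta: 2, Epsilon: 2, Zeta: 5, Delta: 3, Gamma: 2

Standard divisor 15023/16 ≈ 938.938; standard quotas: Theta 2.083, Beta 2.163, Epsilon 1.876, Zeta 4.553, Delta 2.985, Gamma 2.340.
Rounding down gives 2, 2, 1, 4, 2, 2 = 13 seats, so the divisor must be adjusted.
With modified divisor 800: modified quotas Theta 2.445, Beta 2.539, Epsilon 2.201, Zeta 5.344, Delta 3.504, Gamma 2.746.
Rounding down: Theta 2, Beta 2, Epsilon 2, Zeta 5, Delta 3, Gamma 2 (total 16).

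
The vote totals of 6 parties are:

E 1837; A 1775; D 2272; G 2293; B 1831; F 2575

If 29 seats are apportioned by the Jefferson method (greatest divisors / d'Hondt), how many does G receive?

6

Standard divisor 12583/29 ≈ 433.897; standard quotas: E 4.234, A 4.091, D 5.236, G 5.285, B 4.220, F 5.935.
Rounding down gives 4, 4, 5, 5, 4, 5 = 27 seats, so the divisor must be adjusted.
With modified divisor 380: modified quotas E 4.834, A 4.671, D 5.979, G 6.034, B 4.818, F 6.776.
Rounding down: E 4, A 4, D 5, G 6, B 4, F 6 (total 29).
G receives 6.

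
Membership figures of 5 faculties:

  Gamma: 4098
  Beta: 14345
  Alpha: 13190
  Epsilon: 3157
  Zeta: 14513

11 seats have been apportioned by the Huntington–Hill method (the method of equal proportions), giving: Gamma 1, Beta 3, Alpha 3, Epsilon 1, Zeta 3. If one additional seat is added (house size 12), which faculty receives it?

Priority for the next seat is population ÷ (√(s·(s+1))).
Priorities: Gamma 2897.724, Beta 4141.045, Alpha 3807.625, Epsilon 2232.336, Zeta 4189.542.
Highest priority: Zeta.

Zeta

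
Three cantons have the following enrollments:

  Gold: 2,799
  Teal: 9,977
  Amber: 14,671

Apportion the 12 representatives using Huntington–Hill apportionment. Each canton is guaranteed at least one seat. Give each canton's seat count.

With divisor 2247: modified quotas Gold 1.246, Teal 4.440, Amber 6.529.
Geometric-mean thresholds: Gold √(1·2)=1.414, Teal √(4·5)=4.472, Amber √(6·7)=6.481.
Each quota rounded against its threshold gives Gold 1, Teal 4, Amber 7 (total 12).

Gold 1; Teal 4; Amber 7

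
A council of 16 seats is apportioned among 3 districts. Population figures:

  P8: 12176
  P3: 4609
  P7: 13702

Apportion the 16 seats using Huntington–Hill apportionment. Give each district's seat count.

With divisor 1880: modified quotas P8 6.477, P3 2.452, P7 7.288.
Geometric-mean thresholds: P8 √(6·7)=6.481, P3 √(2·3)=2.449, P7 √(7·8)=7.483.
Each quota rounded against its threshold gives P8 6, P3 3, P7 7 (total 16).

P8 6, P3 3, P7 7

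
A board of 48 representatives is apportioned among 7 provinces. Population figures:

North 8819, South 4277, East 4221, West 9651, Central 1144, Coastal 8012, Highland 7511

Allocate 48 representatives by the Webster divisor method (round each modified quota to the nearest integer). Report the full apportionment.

North 10, South 5, East 5, West 10, Central 1, Coastal 9, Highland 8

Standard divisor 43635/48 ≈ 909.062; standard quotas: North 9.701, South 4.705, East 4.643, West 10.616, Central 1.258, Coastal 8.813, Highland 8.262.
Rounding to the nearest integer gives 10, 5, 5, 11, 1, 9, 8 = 49 seats, so the divisor must be adjusted.
With modified divisor 924: modified quotas North 9.544, South 4.629, East 4.568, West 10.445, Central 1.238, Coastal 8.671, Highland 8.129.
Rounding to the nearest integer: North 10, South 5, East 5, West 10, Central 1, Coastal 9, Highland 8 (total 48).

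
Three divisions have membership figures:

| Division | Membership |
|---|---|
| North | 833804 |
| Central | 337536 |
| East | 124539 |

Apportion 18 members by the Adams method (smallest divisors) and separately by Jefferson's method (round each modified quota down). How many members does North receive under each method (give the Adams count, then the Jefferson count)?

Adams: North 11, Central 5, East 2.
Jefferson: North 12, Central 5, East 1.
North gets 11 under Adams and 12 under Jefferson.

11 and 12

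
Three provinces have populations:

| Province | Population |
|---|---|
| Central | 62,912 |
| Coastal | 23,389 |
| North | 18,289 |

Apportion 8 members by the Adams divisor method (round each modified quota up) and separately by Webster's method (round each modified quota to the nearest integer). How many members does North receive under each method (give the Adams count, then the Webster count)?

2 and 1

Adams: Central 4, Coastal 2, North 2.
Webster: Central 5, Coastal 2, North 1.
North gets 2 under Adams and 1 under Webster.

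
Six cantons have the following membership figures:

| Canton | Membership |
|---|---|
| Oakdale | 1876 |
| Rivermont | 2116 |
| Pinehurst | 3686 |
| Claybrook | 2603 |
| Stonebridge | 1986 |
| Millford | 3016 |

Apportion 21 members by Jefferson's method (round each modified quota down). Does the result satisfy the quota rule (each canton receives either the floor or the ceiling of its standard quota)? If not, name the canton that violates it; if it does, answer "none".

Standard quotas: Oakdale 2.578, Rivermont 2.908, Pinehurst 5.065, Claybrook 3.577, Stonebridge 2.729, Millford 4.144.
Jefferson allocation: Oakdale 2, Rivermont 3, Pinehurst 5, Claybrook 4, Stonebridge 3, Millford 4.
Every allocation lies between the lower and upper quota.

none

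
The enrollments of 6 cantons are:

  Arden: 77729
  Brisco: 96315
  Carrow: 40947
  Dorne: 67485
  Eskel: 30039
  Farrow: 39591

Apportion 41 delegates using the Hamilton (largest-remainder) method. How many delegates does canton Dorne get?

Standard divisor: 352106 ÷ 41 ≈ 8587.951.
Standard quotas: Arden 9.0509, Brisco 11.2151, Carrow 4.7680, Dorne 7.8581, Eskel 3.4978, Farrow 4.6101.
Lower quotas: Arden 9, Brisco 11, Carrow 4, Dorne 7, Eskel 3, Farrow 4 (sum 38, leaving 3 seats).
Remainders in descending order: Dorne 0.8581, Carrow 0.7680, Farrow 0.6101, Eskel 0.4978, Brisco 0.2151, Arden 0.0509.
The surplus seats go to Dorne, Carrow, Farrow.
Dorne receives 8.

8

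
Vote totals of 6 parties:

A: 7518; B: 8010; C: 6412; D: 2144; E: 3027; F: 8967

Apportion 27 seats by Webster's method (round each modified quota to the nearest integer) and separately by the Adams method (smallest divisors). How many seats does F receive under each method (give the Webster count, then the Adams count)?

Webster: A 5, B 6, C 5, D 2, E 2, F 7.
Adams: A 5, B 6, C 5, D 2, E 3, F 6.
F gets 7 under Webster and 6 under Adams.

7 and 6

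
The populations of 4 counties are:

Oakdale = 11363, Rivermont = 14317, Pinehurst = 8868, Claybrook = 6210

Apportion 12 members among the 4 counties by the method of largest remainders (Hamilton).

Oakdale 3, Rivermont 4, Pinehurst 3, Claybrook 2

Standard divisor: 40758 ÷ 12 ≈ 3396.5.
Standard quotas: Oakdale 3.3455, Rivermont 4.2152, Pinehurst 2.6109, Claybrook 1.8284.
Lower quotas: Oakdale 3, Rivermont 4, Pinehurst 2, Claybrook 1 (sum 10, leaving 2 seats).
Remainders in descending order: Claybrook 0.8284, Pinehurst 0.6109, Oakdale 0.3455, Rivermont 0.2152.
Largest remainders: Claybrook, Pinehurst receive the extra seats.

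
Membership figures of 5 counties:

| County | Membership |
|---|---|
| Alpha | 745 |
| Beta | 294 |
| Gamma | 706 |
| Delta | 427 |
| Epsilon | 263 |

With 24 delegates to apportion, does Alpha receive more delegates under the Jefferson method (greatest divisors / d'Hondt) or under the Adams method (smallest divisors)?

Jefferson

Jefferson: Alpha 8, Beta 3, Gamma 7, Delta 4, Epsilon 2.
Adams: Alpha 7, Beta 3, Gamma 7, Delta 4, Epsilon 3.
Alpha gets 8 under Jefferson and 7 under Adams.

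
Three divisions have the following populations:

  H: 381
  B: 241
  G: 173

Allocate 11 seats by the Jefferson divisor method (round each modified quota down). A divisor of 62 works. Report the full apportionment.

With modified divisor 62: modified quotas H 6.145, B 3.887, G 2.790.
Rounding down: H 6, B 3, G 2 (total 11).

H: 6; B: 3; G: 2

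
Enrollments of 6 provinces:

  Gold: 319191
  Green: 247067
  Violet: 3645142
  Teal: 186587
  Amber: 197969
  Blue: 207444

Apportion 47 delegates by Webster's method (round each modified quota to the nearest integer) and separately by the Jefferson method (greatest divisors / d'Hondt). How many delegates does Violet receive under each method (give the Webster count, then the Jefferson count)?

36 and 37

Webster: Gold 3, Green 2, Violet 36, Teal 2, Amber 2, Blue 2.
Jefferson: Gold 3, Green 2, Violet 37, Teal 1, Amber 2, Blue 2.
Violet gets 36 under Webster and 37 under Jefferson.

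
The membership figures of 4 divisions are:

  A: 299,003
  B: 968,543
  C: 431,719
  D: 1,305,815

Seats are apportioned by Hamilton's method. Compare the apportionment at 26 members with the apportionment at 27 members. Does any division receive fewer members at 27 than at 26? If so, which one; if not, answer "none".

A

At 26 seats: A 3, B 8, C 4, D 11.
At 27 seats: A 2, B 9, C 4, D 12.
A drops from 3 to 2.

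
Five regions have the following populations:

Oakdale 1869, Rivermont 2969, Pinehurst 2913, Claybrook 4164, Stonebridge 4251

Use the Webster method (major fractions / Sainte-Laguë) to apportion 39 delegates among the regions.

Standard divisor 16166/39 ≈ 414.513; standard quotas: Oakdale 4.509, Rivermont 7.163, Pinehurst 7.028, Claybrook 10.046, Stonebridge 10.255.
Rounding to the nearest integer gives Oakdale 5, Rivermont 7, Pinehurst 7, Claybrook 10, Stonebridge 10 — total 39, matching the house size, so no adjustment is needed.

Oakdale 5, Rivermont 7, Pinehurst 7, Claybrook 10, Stonebridge 10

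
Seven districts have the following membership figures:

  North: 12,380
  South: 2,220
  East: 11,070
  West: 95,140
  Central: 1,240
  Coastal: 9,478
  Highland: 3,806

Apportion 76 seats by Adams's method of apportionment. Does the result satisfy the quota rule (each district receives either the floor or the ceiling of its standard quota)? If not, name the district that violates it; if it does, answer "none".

West

Standard quotas: North 6.952, South 1.247, East 6.217, West 53.428, Central 0.696, Coastal 5.323, Highland 2.137.
Adams allocation: North 7, South 2, East 6, West 51, Central 1, Coastal 6, Highland 3.
West has quota 53.428 (lower 53, upper 54) but receives 51 — outside the quota interval.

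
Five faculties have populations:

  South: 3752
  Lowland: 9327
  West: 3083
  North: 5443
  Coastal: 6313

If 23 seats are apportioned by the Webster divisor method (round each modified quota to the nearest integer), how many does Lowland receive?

8

Standard divisor 27918/23 ≈ 1213.826; standard quotas: South 3.091, Lowland 7.684, West 2.540, North 4.484, Coastal 5.201.
Rounding to the nearest integer gives South 3, Lowland 8, West 3, North 4, Coastal 5 — total 23, matching the house size, so no adjustment is needed.
Lowland receives 8.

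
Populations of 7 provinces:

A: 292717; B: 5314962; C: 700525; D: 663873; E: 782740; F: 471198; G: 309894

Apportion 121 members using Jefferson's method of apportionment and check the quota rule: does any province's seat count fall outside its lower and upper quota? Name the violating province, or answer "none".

B

Standard quotas: A 4.149, B 75.342, C 9.930, D 9.411, E 11.096, F 6.679, G 4.393.
Jefferson allocation: A 4, B 77, C 10, D 9, E 11, F 6, G 4.
B has quota 75.342 (lower 75, upper 76) but receives 77 — outside the quota interval.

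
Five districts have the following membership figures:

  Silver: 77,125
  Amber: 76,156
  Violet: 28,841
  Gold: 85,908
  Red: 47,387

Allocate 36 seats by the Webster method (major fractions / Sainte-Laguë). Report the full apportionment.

Standard divisor 315417/36 ≈ 8761.583; standard quotas: Silver 8.803, Amber 8.692, Violet 3.292, Gold 9.805, Red 5.408.
Rounding to the nearest integer gives Silver 9, Amber 9, Violet 3, Gold 10, Red 5 — total 36, matching the house size, so no adjustment is needed.

Silver 9, Amber 9, Violet 3, Gold 10, Red 5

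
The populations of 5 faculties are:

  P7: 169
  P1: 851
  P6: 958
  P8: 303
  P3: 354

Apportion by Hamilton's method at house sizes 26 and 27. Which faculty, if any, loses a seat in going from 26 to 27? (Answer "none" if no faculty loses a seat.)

P3

At 26 seats: P7 2, P1 8, P6 9, P8 3, P3 4.
At 27 seats: P7 2, P1 9, P6 10, P8 3, P3 3.
P3 drops from 4 to 3.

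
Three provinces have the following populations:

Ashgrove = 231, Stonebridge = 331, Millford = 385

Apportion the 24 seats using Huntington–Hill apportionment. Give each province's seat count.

Ashgrove: 6, Stonebridge: 8, Millford: 10

With divisor 40: modified quotas Ashgrove 5.775, Stonebridge 8.275, Millford 9.625.
Geometric-mean thresholds: Ashgrove √(5·6)=5.477, Stonebridge √(8·9)=8.485, Millford √(9·10)=9.487.
Each quota rounded against its threshold gives Ashgrove 6, Stonebridge 8, Millford 10 (total 24).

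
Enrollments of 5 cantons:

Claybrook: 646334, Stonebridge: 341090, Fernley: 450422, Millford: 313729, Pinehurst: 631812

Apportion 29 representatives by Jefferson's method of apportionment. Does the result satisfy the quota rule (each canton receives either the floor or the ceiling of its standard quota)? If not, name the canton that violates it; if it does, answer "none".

none

Standard quotas: Claybrook 7.864, Stonebridge 4.150, Fernley 5.481, Millford 3.817, Pinehurst 7.688.
Jefferson allocation: Claybrook 8, Stonebridge 4, Fernley 5, Millford 4, Pinehurst 8.
Every allocation lies between the lower and upper quota.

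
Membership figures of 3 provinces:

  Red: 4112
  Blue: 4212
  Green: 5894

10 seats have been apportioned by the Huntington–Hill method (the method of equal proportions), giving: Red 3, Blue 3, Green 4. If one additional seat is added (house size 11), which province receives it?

Priority for the next seat is population ÷ (√(s·(s+1))).
Priorities: Red 1187.032, Blue 1215.900, Green 1317.938.
Highest priority: Green.

Green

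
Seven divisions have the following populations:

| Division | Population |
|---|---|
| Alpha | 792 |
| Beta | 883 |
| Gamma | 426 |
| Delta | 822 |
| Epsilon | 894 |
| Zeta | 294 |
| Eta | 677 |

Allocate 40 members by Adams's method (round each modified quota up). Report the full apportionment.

Alpha: 6, Beta: 7, Gamma: 4, Delta: 7, Epsilon: 7, Zeta: 3, Eta: 6

Standard divisor 4788/40 ≈ 119.7; standard quotas: Alpha 6.617, Beta 7.377, Gamma 3.559, Delta 6.867, Epsilon 7.469, Zeta 2.456, Eta 5.656.
Rounding up gives 7, 8, 4, 7, 8, 3, 6 = 43 seats, so the divisor must be adjusted.
With modified divisor 134: modified quotas Alpha 5.910, Beta 6.590, Gamma 3.179, Delta 6.134, Epsilon 6.672, Zeta 2.194, Eta 5.052.
Rounding up: Alpha 6, Beta 7, Gamma 4, Delta 7, Epsilon 7, Zeta 3, Eta 6 (total 40).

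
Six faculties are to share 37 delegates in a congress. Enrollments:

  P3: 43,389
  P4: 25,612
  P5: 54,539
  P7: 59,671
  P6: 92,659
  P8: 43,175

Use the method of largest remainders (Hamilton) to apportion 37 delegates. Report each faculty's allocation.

P3 5; P4 3; P5 6; P7 7; P6 11; P8 5

The standard divisor is 319045/37 ≈ 8622.838.
Standard quotas: P3 5.0319, P4 2.9703, P5 6.3249, P7 6.9201, P6 10.7458, P8 5.0071.
Lower quotas: P3 5, P4 2, P5 6, P7 6, P6 10, P8 5 (sum 34, leaving 3 seats).
Remainders in descending order: P4 0.9703, P7 0.9201, P6 0.7458, P5 0.3249, P3 0.0319, P8 0.0071.
Largest remainders: P4, P7, P6 receive the extra seats.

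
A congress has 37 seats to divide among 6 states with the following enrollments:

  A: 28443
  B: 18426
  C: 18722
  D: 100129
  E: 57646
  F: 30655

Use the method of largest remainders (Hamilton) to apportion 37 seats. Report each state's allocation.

A 4, B 3, C 3, D 15, E 8, F 4

Total 254021; standard divisor 254021/37 ≈ 6865.432.
Standard quotas: A 4.1429, B 2.6839, C 2.7270, D 14.5845, E 8.3966, F 4.4651.
Lower quotas: A 4, B 2, C 2, D 14, E 8, F 4 (sum 34, leaving 3 seats).
Remainders in descending order: C 0.7270, B 0.6839, D 0.5845, F 0.4651, E 0.3966, A 0.1429.
The surplus seats go to C, B, D.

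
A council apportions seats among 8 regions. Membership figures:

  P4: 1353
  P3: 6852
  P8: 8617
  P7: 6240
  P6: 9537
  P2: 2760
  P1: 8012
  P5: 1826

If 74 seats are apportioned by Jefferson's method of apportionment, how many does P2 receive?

Standard divisor 45197/74 ≈ 610.77; standard quotas: P4 2.215, P3 11.219, P8 14.108, P7 10.217, P6 15.615, P2 4.519, P1 13.118, P5 2.990.
Rounding down gives 2, 11, 14, 10, 15, 4, 13, 2 = 71 seats, so the divisor must be adjusted.
With modified divisor 573.4: modified quotas P4 2.360, P3 11.950, P8 15.028, P7 10.882, P6 16.632, P2 4.813, P1 13.973, P5 3.185.
Rounding down: P4 2, P3 11, P8 15, P7 10, P6 16, P2 4, P1 13, P5 3 (total 74).
P2 receives 4.

4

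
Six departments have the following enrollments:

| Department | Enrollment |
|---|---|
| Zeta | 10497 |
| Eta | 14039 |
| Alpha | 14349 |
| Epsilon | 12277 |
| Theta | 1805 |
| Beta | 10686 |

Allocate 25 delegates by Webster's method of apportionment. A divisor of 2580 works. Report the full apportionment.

With modified divisor 2580: modified quotas Zeta 4.069, Eta 5.441, Alpha 5.562, Epsilon 4.759, Theta 0.700, Beta 4.142.
Rounding to the nearest integer: Zeta 4, Eta 5, Alpha 6, Epsilon 5, Theta 1, Beta 4 (total 25).

Zeta 4, Eta 5, Alpha 6, Epsilon 5, Theta 1, Beta 4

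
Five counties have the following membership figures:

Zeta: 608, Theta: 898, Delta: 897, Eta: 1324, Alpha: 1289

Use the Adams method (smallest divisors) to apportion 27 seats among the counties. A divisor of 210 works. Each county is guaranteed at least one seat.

With modified divisor 210: modified quotas Zeta 2.895, Theta 4.276, Delta 4.271, Eta 6.305, Alpha 6.138.
Rounding up: Zeta 3, Theta 5, Delta 5, Eta 7, Alpha 7 (total 27).

Zeta 3, Theta 5, Delta 5, Eta 7, Alpha 7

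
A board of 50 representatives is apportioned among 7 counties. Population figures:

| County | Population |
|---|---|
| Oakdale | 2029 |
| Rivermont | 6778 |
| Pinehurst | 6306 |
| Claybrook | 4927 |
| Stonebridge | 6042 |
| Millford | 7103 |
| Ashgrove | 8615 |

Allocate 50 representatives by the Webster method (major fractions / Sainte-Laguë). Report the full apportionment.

Oakdale: 2; Rivermont: 8; Pinehurst: 8; Claybrook: 6; Stonebridge: 7; Millford: 9; Ashgrove: 10

Standard divisor 41800/50 ≈ 836; standard quotas: Oakdale 2.427, Rivermont 8.108, Pinehurst 7.543, Claybrook 5.894, Stonebridge 7.227, Millford 8.496, Ashgrove 10.305.
Rounding to the nearest integer gives 2, 8, 8, 6, 7, 8, 10 = 49 seats, so the divisor must be adjusted.
With modified divisor 830: modified quotas Oakdale 2.445, Rivermont 8.166, Pinehurst 7.598, Claybrook 5.936, Stonebridge 7.280, Millford 8.558, Ashgrove 10.380.
Rounding to the nearest integer: Oakdale 2, Rivermont 8, Pinehurst 8, Claybrook 6, Stonebridge 7, Millford 9, Ashgrove 10 (total 50).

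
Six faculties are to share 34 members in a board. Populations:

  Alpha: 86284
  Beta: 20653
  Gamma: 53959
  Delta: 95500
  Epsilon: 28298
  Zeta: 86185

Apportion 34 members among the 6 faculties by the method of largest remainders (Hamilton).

Standard divisor: 370879 ÷ 34 ≈ 10908.206.
Standard quotas: Alpha 7.9100, Beta 1.8933, Gamma 4.9466, Delta 8.7549, Epsilon 2.5942, Zeta 7.9009.
Lower quotas: Alpha 7, Beta 1, Gamma 4, Delta 8, Epsilon 2, Zeta 7 (sum 29, leaving 5 seats).
Remainders in descending order: Gamma 0.9466, Alpha 0.9100, Zeta 0.9009, Beta 0.8933, Delta 0.7549, Epsilon 0.5942.
The surplus seats go to Gamma, Alpha, Zeta, Beta, Delta.

Alpha 8; Beta 2; Gamma 5; Delta 9; Epsilon 2; Zeta 8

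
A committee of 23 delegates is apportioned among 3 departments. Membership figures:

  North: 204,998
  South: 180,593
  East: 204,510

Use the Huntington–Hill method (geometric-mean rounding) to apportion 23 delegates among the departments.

North 8, South 7, East 8

With divisor 25744: modified quotas North 7.963, South 7.015, East 7.944.
Geometric-mean thresholds: North √(7·8)=7.483, South √(7·8)=7.483, East √(7·8)=7.483.
Each quota rounded against its threshold gives North 8, South 7, East 8 (total 23).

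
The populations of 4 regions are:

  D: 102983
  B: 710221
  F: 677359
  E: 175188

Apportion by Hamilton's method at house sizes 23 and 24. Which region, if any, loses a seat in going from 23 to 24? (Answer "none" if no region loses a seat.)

D

At 23 seats: D 2, B 10, F 9, E 2.
At 24 seats: D 1, B 10, F 10, E 3.
D drops from 2 to 1.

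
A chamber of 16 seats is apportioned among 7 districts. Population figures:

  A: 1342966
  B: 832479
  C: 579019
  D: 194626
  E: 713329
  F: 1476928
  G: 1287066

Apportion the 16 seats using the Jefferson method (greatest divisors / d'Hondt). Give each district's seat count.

A 4; B 2; C 1; D 0; E 2; F 4; G 3

Standard divisor 6426413/16 ≈ 401650.812; standard quotas: A 3.344, B 2.073, C 1.442, D 0.485, E 1.776, F 3.677, G 3.204.
Rounding down gives 3, 2, 1, 0, 1, 3, 3 = 13 seats, so the divisor must be adjusted.
With modified divisor 328800: modified quotas A 4.084, B 2.532, C 1.761, D 0.592, E 2.169, F 4.492, G 3.914.
Rounding down: A 4, B 2, C 1, D 0, E 2, F 4, G 3 (total 16).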